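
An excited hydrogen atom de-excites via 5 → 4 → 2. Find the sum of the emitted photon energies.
2.86 eV

The energy levels of hydrogen are E_n = -13.6057 / n² eV.

First transition (5 → 4):
ΔE₁ = |E_4 - E_5|
ΔE₁ = |-0.85035625 - (-0.54422800)| = 0.30613 eV

Second transition (4 → 2):
ΔE₂ = |E_2 - E_4|
ΔE₂ = |-3.40142500 - (-0.85035625)| = 2.55107 eV

Total energy released:
E_total = ΔE₁ + ΔE₂ = 0.30613 + 2.55107 = 2.86 eV

Note: This equals the direct transition 5 → 2: 2.86 eV ✓
Energy is conserved regardless of the path taken.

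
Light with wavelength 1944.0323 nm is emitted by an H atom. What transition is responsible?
n = 8 → n = 4

First, find the photon energy from the wavelength (hc = 1239.84 eV·nm):
E = hc/λ = 1239.84 eV·nm / 1944.0323 nm = 0.63776718 eV

The energy levels of hydrogen satisfy E_n = -13.6057 / n² eV, so an emission n_i → n_f releases
ΔE = 13.6057 × (1/n_f² − 1/n_i²) eV.

Setting ΔE equal to the photon energy:
1/n_f² − 1/n_i² = 0.63776718 / 13.6057 = 0.046874999

Since 1/n_i² must be positive, we need 1/n_f² > 0.046874999, i.e. n_f ≤ 4. For each allowed n_f, solve n_i = (1/n_f² − 0.046874999)^(−1/2) and check whether it is a whole number:
  n_f = 1: 1/n_i² = 1.000000000 − 0.046874999 = 0.953125001 → n_i = 1.024  (not an integer) ✗
  n_f = 2: 1/n_i² = 0.250000000 − 0.046874999 = 0.203125001 → n_i = 2.219  (not an integer) ✗
  n_f = 3: 1/n_i² = 0.111111111 − 0.046874999 = 0.064236112 → n_i = 3.946  (not an integer) ✗
  n_f = 4: 1/n_i² = 0.062500000 − 0.046874999 = 0.015625001 → n_i = 8.000  → integer, n_i = 8 ✓

Only n_f = 4 gives an integer upper level, n_i = 8.

The transition is from n = 8 to n = 4 (emission).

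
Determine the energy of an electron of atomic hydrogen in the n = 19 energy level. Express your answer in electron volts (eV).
-0.0377 eV

The energy levels of a hydrogen-like atom are given by:
E_n = -13.6057 eV / n²

For n = 19:
E_19 = -13.6057 eV / 19²
E_19 = -13.6057 eV / 361
E_19 = -0.0377 eV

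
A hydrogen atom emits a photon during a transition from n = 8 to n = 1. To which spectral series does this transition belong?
Lyman series

The spectral series in hydrogen are named based on the final (lower) energy level:
- Lyman series: n_final = 1 (ultraviolet)
- Balmer series: n_final = 2 (visible/near-UV)
- Paschen series: n_final = 3 (infrared)
- Brackett series: n_final = 4 (infrared)
- Pfund series: n_final = 5 (far infrared)

Since this transition ends at n = 1, it belongs to the Lyman series.

For reference, this 8 → 1 line has photon energy
ΔE = 13.6057 eV × (1/1² - 1/8²) = 13.3931 eV,
corresponding to wavelength λ = hc/ΔE = 1239.84 eV·nm / 13.3931 eV = 92.57 nm in the ultraviolet region.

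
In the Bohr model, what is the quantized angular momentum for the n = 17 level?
1.7928e-33 J·s (or 17ℏ)

In the Bohr model, angular momentum is quantized:
L = nℏ

where ℏ = h/(2π) = 1.054572e-34 J·s

For n = 17:
L = 17 × 1.054572e-34 J·s
L = 1.7928e-33 J·s

This can also be written as L = 17ℏ.
The angular momentum is an integer multiple of the reduced Planck constant.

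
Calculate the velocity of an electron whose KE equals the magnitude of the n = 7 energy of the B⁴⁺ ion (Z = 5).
1.56e+06 m/s (or 0.52124% of c)

The binding energy at n = 7 for B⁴⁺ is:
E_7 = -13.6057 × 5²/7² = -6.9416837 eV
|E_7| = 6.9416837 eV

Convert to Joules:
KE = 6.9416837 eV × (1.602177 × 10⁻¹⁹ J/eV) = 1.1122e-18 J

Using KE = ½mv²:
v = √(2·KE/m_e)
v = √(2 × 1.1122e-18 J / 9.10938 × 10⁻³¹ kg)
v = 1.56e+06 m/s

This is approximately 0.52124% the speed of light.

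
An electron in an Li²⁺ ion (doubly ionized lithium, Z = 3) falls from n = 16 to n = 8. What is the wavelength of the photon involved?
864.01 nm

First, find the transition energy using E_n = -13.6057 Z² / n² eV:
E_16 = -13.6057 × 3² / 16² = -0.478325 eV
E_8 = -13.6057 × 3² / 8² = -1.913302 eV

Photon energy: |ΔE| = |E_8 - E_16| = 1.434977 eV

Convert to wavelength using E = hc/λ with hc = 1239.84 eV·nm:
λ = hc/E = 1239.84 eV·nm / 1.434977 eV
λ = 864.01 nm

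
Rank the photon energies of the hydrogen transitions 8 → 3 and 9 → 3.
9 → 3

Calculate the energy for each transition:

Transition 8 → 3:
ΔE₁ = |E_3 - E_8| = |-13.6057/3² - (-13.6057/8²)|
ΔE₁ = |-1.5117444444 - (-0.2125890625)| = 1.2991554 eV

Transition 9 → 3:
ΔE₂ = |E_3 - E_9| = |-13.6057/3² - (-13.6057/9²)|
ΔE₂ = |-1.5117444444 - (-0.1679716049)| = 1.3437728 eV

Since 1.3437728 eV > 1.2991554 eV, the transition 9 → 3 emits the more energetic photon.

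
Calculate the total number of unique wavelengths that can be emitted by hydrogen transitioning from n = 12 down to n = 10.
3

The electron can occupy levels n = 10, 11, ..., 12 during de-excitation — that is m = 12 - 10 + 1 = 3 distinct levels.

The number of distinct spectral lines equals the number of ways to choose 2 of these m levels (each pair gives one possible emission transition):

Number of lines = m(m-1)/2 = 3×2/2 = 3

These correspond to all possible transitions between the 3 levels:
12 → 11, 12 → 10, 11 → 10

Each transition produces a photon with a unique energy (and thus wavelength). This count does not depend on Z.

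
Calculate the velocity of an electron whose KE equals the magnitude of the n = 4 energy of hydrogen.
5.46923e+05 m/s (or 0.182% of c)

The binding energy at n = 4 for hydrogen is:
E_4 = -13.6057/4² = -0.850356250 eV
|E_4| = 0.850356250 eV

Convert to Joules:
KE = 0.850356250 eV × (1.602177 × 10⁻¹⁹ J/eV) = 1.3624212e-19 J

Using KE = ½mv²:
v = √(2·KE/m_e)
v = √(2 × 1.3624212e-19 J / 9.10938 × 10⁻³¹ kg)
v = 5.46923e+05 m/s

This is approximately 0.182% the speed of light.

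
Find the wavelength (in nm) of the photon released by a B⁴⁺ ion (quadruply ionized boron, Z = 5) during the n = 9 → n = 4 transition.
72.677 nm

First, find the transition energy using E_n = -13.6057 Z² / n² eV:
E_9 = -13.6057 × 5² / 9² = -4.19929 eV
E_4 = -13.6057 × 5² / 4² = -21.25891 eV

Photon energy: |ΔE| = |E_4 - E_9| = 17.05962 eV

Convert to wavelength using E = hc/λ with hc = 1239.84 eV·nm:
λ = hc/E = 1239.84 eV·nm / 17.05962 eV
λ = 72.677 nm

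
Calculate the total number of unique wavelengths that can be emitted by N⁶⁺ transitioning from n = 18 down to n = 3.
120

The electron can occupy levels n = 3, 4, ..., 18 during de-excitation — that is m = 18 - 3 + 1 = 16 distinct levels.

The number of distinct spectral lines equals the number of ways to choose 2 of these m levels (each pair gives one possible emission transition):

Number of lines = m(m-1)/2 = 16×15/2 = 120

These correspond to all possible transitions between the 16 levels:
18 → 17, 18 → 16, 18 → 15, 18 → 14, 18 → 13, 18 → 12, 18 → 11, 18 → 10...

Each transition produces a photon with a unique energy (and thus wavelength). This count does not depend on Z.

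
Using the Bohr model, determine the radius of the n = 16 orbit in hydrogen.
13.54694 nm (or 135.46936 Å)

The Bohr radius formula is:
r_n = n² a₀ / Z

where a₀ = 0.05291772 nm is the Bohr radius.

For H (Z = 1) at n = 16:
r_16 = 16² × 0.05291772 nm / 1
r_16 = 256 × 0.05291772 nm / 1
r_16 = 13.546936 nm / 1
r_16 = 13.54694 nm

The electron orbits at approximately 13.54694 nm from the nucleus.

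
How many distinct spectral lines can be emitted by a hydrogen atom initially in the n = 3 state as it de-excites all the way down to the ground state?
3

The electron can occupy levels n = 1, 2, ..., 3 during de-excitation — that is m = 3 - 1 + 1 = 3 distinct levels.

The number of distinct spectral lines equals the number of ways to choose 2 of these m levels (each pair gives one possible emission transition):

Number of lines = m(m-1)/2 = 3×2/2 = 3

These correspond to all possible transitions between the 3 levels:
3 → 2, 3 → 1, 2 → 1

Each transition produces a photon with a unique energy (and thus wavelength). This count does not depend on Z.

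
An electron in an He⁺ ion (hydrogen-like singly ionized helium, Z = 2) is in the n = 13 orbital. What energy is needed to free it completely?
0.32 eV

The ionization energy is the energy needed to remove the electron completely (n → ∞).

For a hydrogen-like ion with Z = 2, E_n = -13.6057 Z² / n² eV.

At n = 13: E_13 = -13.6057 × 2² / 13² = -0.32203 eV
At n = ∞: E_∞ = 0 eV

Ionization energy = E_∞ - E_13 = 0 - (-0.32203) = 0.32203 eV
Ionization energy ≈ 0.32 eV

This is also called the binding energy of the electron in state n = 13.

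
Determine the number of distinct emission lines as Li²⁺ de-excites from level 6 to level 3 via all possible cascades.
6

The electron can occupy levels n = 3, 4, ..., 6 during de-excitation — that is m = 6 - 3 + 1 = 4 distinct levels.

The number of distinct spectral lines equals the number of ways to choose 2 of these m levels (each pair gives one possible emission transition):

Number of lines = m(m-1)/2 = 4×3/2 = 6

These correspond to all possible transitions between the 4 levels:
6 → 5, 6 → 4, 6 → 3, 5 → 4, 5 → 3, 4 → 3

Each transition produces a photon with a unique energy (and thus wavelength). This count does not depend on Z.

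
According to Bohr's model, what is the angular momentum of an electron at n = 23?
2.43e-33 J·s (or 23ℏ)

In the Bohr model, angular momentum is quantized:
L = nℏ

where ℏ = h/(2π) = 1.0546e-34 J·s

For n = 23:
L = 23 × 1.0546e-34 J·s
L = 2.43e-33 J·s

This can also be written as L = 23ℏ.
The angular momentum is an integer multiple of the reduced Planck constant.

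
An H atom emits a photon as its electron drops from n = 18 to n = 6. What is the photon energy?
0.3359 eV

The energy levels are E_n = -13.6057 eV / n².

Energy at n = 18: E_18 = -13.6057 / 18² = -0.0419929 eV
Energy at n = 6: E_6 = -13.6057 / 6² = -0.3779361 eV

For emission (electron falling to lower state), the photon energy is:
E_photon = E_18 - E_6 = |-0.0419929 - (-0.3779361)|
E_photon = 0.3359 eV

This energy is carried away by the emitted photon.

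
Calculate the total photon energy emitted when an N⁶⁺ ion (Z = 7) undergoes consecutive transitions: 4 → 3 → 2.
125.002 eV

The energy levels of N⁶⁺ are E_n = -13.6057 × 7² / n² eV.

First transition (4 → 3):
ΔE₁ = |E_3 - E_4|
ΔE₁ = |-74.075477778 - (-41.667456250)| = 32.408022 eV

Second transition (3 → 2):
ΔE₂ = |E_2 - E_3|
ΔE₂ = |-166.669825000 - (-74.075477778)| = 92.594347 eV

Total energy released:
E_total = ΔE₁ + ΔE₂ = 32.408022 + 92.594347 = 125.002 eV

Note: This equals the direct transition 4 → 2: 125.002 eV ✓
Energy is conserved regardless of the path taken.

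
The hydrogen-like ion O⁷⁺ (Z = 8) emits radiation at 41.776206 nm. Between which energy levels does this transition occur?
n = 13 → n = 5

First, find the photon energy from the wavelength (hc = 1239.84 eV·nm):
E = hc/λ = 1239.84 eV·nm / 41.776206 nm = 29.678138 eV

The energy levels of O⁷⁺ satisfy E_n = -13.6057 × 8² / n² eV, so an emission n_i → n_f releases
ΔE = 13.6057 × 8² × (1/n_f² − 1/n_i²) eV.

Setting ΔE equal to the photon energy:
1/n_f² − 1/n_i² = 29.678138 / (13.6057 × 8²) = 0.034082841

Since 1/n_i² must be positive, we need 1/n_f² > 0.034082841, i.e. n_f ≤ 5. For each allowed n_f, solve n_i = (1/n_f² − 0.034082841)^(−1/2) and check whether it is a whole number:
  n_f = 1: 1/n_i² = 1.000000000 − 0.034082841 = 0.965917159 → n_i = 1.017  (not an integer) ✗
  n_f = 2: 1/n_i² = 0.250000000 − 0.034082841 = 0.215917159 → n_i = 2.152  (not an integer) ✗
  n_f = 3: 1/n_i² = 0.111111111 − 0.034082841 = 0.077028270 → n_i = 3.603  (not an integer) ✗
  n_f = 4: 1/n_i² = 0.062500000 − 0.034082841 = 0.028417159 → n_i = 5.932  (not an integer) ✗
  n_f = 5: 1/n_i² = 0.040000000 − 0.034082841 = 0.005917159 → n_i = 13.000  → integer, n_i = 13 ✓

Only n_f = 5 gives an integer upper level, n_i = 13.

The transition is from n = 13 to n = 5 (emission).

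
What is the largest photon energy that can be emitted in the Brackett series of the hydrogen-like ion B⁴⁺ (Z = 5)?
21.258906 eV

The series limit corresponds to the transition from n = ∞ to n = 4.
This is the highest energy (shortest wavelength) transition in the Brackett series.

E_∞ = 0 eV
E_4 = -13.6057 × 5² / 4² = -21.258906 eV

Energy at series limit:
ΔE = E_∞ - E_4 = 0 - (-21.258906) = 21.258906 eV

This energy equals the ionization energy from the n = 4 state of B⁴⁺.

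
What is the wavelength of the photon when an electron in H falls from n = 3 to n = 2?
656.111 nm

First, find the transition energy using E_n = -13.6057 / n² eV:
E_3 = -13.6057 / 3² = -1.5117444 eV
E_2 = -13.6057 / 2² = -3.4014250 eV

Photon energy: |ΔE| = |E_2 - E_3| = 1.8896806 eV

Convert to wavelength using E = hc/λ with hc = 1239.84 eV·nm:
λ = hc/E = 1239.84 eV·nm / 1.8896806 eV
λ = 656.111 nm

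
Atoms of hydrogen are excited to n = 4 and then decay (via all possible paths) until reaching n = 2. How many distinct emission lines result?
3

The electron can occupy levels n = 2, 3, ..., 4 during de-excitation — that is m = 4 - 2 + 1 = 3 distinct levels.

The number of distinct spectral lines equals the number of ways to choose 2 of these m levels (each pair gives one possible emission transition):

Number of lines = m(m-1)/2 = 3×2/2 = 3

These correspond to all possible transitions between the 3 levels:
4 → 3, 4 → 2, 3 → 2

Each transition produces a photon with a unique energy (and thus wavelength). This count does not depend on Z.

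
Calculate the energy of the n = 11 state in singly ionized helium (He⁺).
-0.450 eV

For hydrogen-like ions, the energy levels scale with Z²:
E_n = -13.6057 Z² / n² eV

For He⁺ (Z = 2) at n = 11:
E_11 = -13.6057 × 2² / 11²
E_11 = -13.6057 × 4 / 121
E_11 = -54.4228 / 121
E_11 = -0.450 eV

The energy is 4 times more negative than hydrogen at the same n due to the stronger nuclear charge.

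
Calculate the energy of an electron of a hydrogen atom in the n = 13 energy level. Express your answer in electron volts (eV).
-0.08051 eV

The energy levels of a hydrogen-like atom are given by:
E_n = -13.6057 eV / n²

For n = 13:
E_13 = -13.6057 eV / 13²
E_13 = -13.6057 eV / 169
E_13 = -0.08051 eV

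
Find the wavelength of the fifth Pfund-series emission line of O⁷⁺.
47.461726 nm

The lines of a series are numbered from the longest wavelength (smallest ΔE) outward; the fifth line is the transition from n = n_f + 5 to n_f.
The Pfund series has all transitions ending at n_f = 5.

For O⁷⁺ (Z = 8), the fifth line (ε-line) is the jump from n = 10 to n = 5:
E_10 = -13.6057 × 8² / 10² = -8.70764800 eV
E_5 = -13.6057 × 8² / 5² = -34.83059200 eV
ΔE = E_10 - E_5 = 26.12294400 eV

λ = hc/E = 1239.84 eV·nm / 26.12294400 eV
λ = 47.461726 nm

This is the ε-line of the Pfund series in O⁷⁺.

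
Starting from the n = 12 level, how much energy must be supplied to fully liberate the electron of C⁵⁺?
3.40143 eV

The ionization energy is the energy needed to remove the electron completely (n → ∞).

For a hydrogen-like ion with Z = 6, E_n = -13.6057 Z² / n² eV.

At n = 12: E_12 = -13.6057 × 6² / 12² = -3.40142500 eV
At n = ∞: E_∞ = 0 eV

Ionization energy = E_∞ - E_12 = 0 - (-3.40142500) = 3.40142500 eV
Ionization energy ≈ 3.40143 eV

This is also called the binding energy of the electron in state n = 12.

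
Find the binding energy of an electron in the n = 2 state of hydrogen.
3.40143 eV

The ionization energy is the energy needed to remove the electron completely (n → ∞).

For hydrogen, E_n = -13.6057 eV / n².

At n = 2: E_2 = -13.6057 / 2² = -3.40142500 eV
At n = ∞: E_∞ = 0 eV

Ionization energy = E_∞ - E_2 = 0 - (-3.40142500) = 3.40142500 eV
Ionization energy ≈ 3.40143 eV

This is also called the binding energy of the electron in state n = 2.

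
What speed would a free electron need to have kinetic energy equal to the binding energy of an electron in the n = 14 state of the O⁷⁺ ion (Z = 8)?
1.2501e+06 m/s (or 0.41699% of c)

The binding energy at n = 14 for O⁷⁺ is:
E_14 = -13.6057 × 8²/14² = -4.4426776 eV
|E_14| = 4.4426776 eV

Convert to Joules:
KE = 4.4426776 eV × (1.602177 × 10⁻¹⁹ J/eV) = 7.117956e-19 J

Using KE = ½mv²:
v = √(2·KE/m_e)
v = √(2 × 7.117956e-19 J / 9.10938 × 10⁻³¹ kg)
v = 1.2501e+06 m/s

This is approximately 0.41699% the speed of light.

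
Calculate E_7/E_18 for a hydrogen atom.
6.61

Using E_n = -13.6057 Z² / n² eV with Z = 1:

E_7 = -13.6057 / 7² = -13.6057 / 49 = -0.27766735 eV
E_18 = -13.6057 / 18² = -13.6057 / 324 = -0.04199290 eV

The ratio is:
E_7/E_18 = (-0.27766735) / (-0.04199290)
E_7/E_18 = (-13.6057/49) / (-13.6057/324)
E_7/E_18 = 324/49
E_7/E_18 = 6.61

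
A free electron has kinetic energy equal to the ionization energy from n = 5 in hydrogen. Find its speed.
4.37539e+05 m/s (or 0.1459% of c)

The binding energy at n = 5 for hydrogen is:
E_5 = -13.6057/5² = -0.544228000 eV
|E_5| = 0.544228000 eV

Convert to Joules:
KE = 0.544228000 eV × (1.602177 × 10⁻¹⁹ J/eV) = 8.7194958e-20 J

Using KE = ½mv²:
v = √(2·KE/m_e)
v = √(2 × 8.7194958e-20 J / 9.10938 × 10⁻³¹ kg)
v = 4.37539e+05 m/s

This is approximately 0.1459% the speed of light.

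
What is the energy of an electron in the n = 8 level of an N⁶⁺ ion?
-10.42 eV

For hydrogen-like ions, the energy levels scale with Z²:
E_n = -13.6057 Z² / n² eV

For N⁶⁺ (Z = 7) at n = 8:
E_8 = -13.6057 × 7² / 8²
E_8 = -13.6057 × 49 / 64
E_8 = -666.6793 / 64
E_8 = -10.42 eV

The energy is 49 times more negative than hydrogen at the same n due to the stronger nuclear charge.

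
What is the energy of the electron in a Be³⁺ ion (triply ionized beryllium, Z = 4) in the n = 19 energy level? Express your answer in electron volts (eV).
-0.60302 eV

The energy levels of a hydrogen-like atom are given by:
E_n = -13.6057 Z² / n² eV  (with Z = 4 for Be³⁺)

For n = 19:
E_19 = -13.6057 × 4² / 19²
E_19 = -13.6057 × 16 / 361
E_19 = -0.60302 eV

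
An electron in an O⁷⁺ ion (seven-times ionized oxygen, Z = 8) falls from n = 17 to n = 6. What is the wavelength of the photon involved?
58.55239 nm

First, find the transition energy using E_n = -13.6057 Z² / n² eV:
E_17 = -13.6057 × 8² / 17² = -3.0130270 eV
E_6 = -13.6057 × 8² / 6² = -24.1879111 eV

Photon energy: |ΔE| = |E_6 - E_17| = 21.1748841 eV

Convert to wavelength using E = hc/λ with hc = 1239.84 eV·nm:
λ = hc/E = 1239.84 eV·nm / 21.1748841 eV
λ = 58.55239 nm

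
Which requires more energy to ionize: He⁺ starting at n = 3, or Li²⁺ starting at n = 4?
Li²⁺ at n = 4 (E = -7.65 eV)

Using E_n = -13.6057 Z² / n² eV:

He⁺ (Z = 2) at n = 3:
E = -13.6057 × 2² / 3² = -13.6057 × 4 / 9 = -6.04698 eV

Li²⁺ (Z = 3) at n = 4:
E = -13.6057 × 3² / 4² = -13.6057 × 9 / 16 = -7.65321 eV

Since -7.65321 eV < -6.04698 eV,
Li²⁺ at n = 4 is more tightly bound (requires more energy to ionize).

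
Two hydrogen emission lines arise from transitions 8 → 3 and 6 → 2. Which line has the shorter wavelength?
6 → 2

Calculate the energy for each transition:

Transition 8 → 3:
ΔE₁ = |E_3 - E_8| = |-13.6057/3² - (-13.6057/8²)|
ΔE₁ = |-1.51174444 - (-0.21258906)| = 1.29916 eV

Transition 6 → 2:
ΔE₂ = |E_2 - E_6| = |-13.6057/2² - (-13.6057/6²)|
ΔE₂ = |-3.40142500 - (-0.37793611)| = 3.02349 eV

Since 3.02349 eV > 1.29916 eV, the transition 6 → 2 emits the more energetic photon.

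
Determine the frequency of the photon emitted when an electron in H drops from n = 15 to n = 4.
1.9099e+14 Hz

First, find the transition energy:
E_15 = -13.6057 / 15² = -0.06046978 eV
E_4 = -13.6057 / 4² = -0.85035625 eV
|ΔE| = |E_4 - E_15| = 0.78988647 eV

Convert to Joules: E = 0.78988647 eV × (1.602177 × 10⁻¹⁹ J/eV) = 1.265538e-19 J

Using E = hf:
f = E/h = 1.265538e-19 J / (6.62607 × 10⁻³⁴ J·s)
f = 1.9099e+14 Hz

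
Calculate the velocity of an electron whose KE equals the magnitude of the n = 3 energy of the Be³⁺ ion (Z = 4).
2.92e+06 m/s (or 0.973% of c)

The binding energy at n = 3 for Be³⁺ is:
E_3 = -13.6057 × 4²/3² = -24.18791 eV
|E_3| = 24.18791 eV

Convert to Joules:
KE = 24.18791 eV × (1.602177 × 10⁻¹⁹ J/eV) = 3.8753e-18 J

Using KE = ½mv²:
v = √(2·KE/m_e)
v = √(2 × 3.8753e-18 J / 9.10938 × 10⁻³¹ kg)
v = 2.92e+06 m/s

This is approximately 0.973% the speed of light.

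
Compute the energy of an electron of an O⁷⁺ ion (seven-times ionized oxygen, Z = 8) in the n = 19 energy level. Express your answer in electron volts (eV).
-2.4121 eV

The energy levels of a hydrogen-like atom are given by:
E_n = -13.6057 Z² / n² eV  (with Z = 8 for O⁷⁺)

For n = 19:
E_19 = -13.6057 × 8² / 19²
E_19 = -13.6057 × 64 / 361
E_19 = -2.4121 eV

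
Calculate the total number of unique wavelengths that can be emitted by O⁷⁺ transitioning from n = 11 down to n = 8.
6

The electron can occupy levels n = 8, 9, ..., 11 during de-excitation — that is m = 11 - 8 + 1 = 4 distinct levels.

The number of distinct spectral lines equals the number of ways to choose 2 of these m levels (each pair gives one possible emission transition):

Number of lines = m(m-1)/2 = 4×3/2 = 6

These correspond to all possible transitions between the 4 levels:
11 → 10, 11 → 9, 11 → 8, 10 → 9, 10 → 8, 9 → 8

Each transition produces a photon with a unique energy (and thus wavelength). This count does not depend on Z.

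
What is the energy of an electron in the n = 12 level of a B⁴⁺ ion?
-2.36210 eV

For hydrogen-like ions, the energy levels scale with Z²:
E_n = -13.6057 Z² / n² eV

For B⁴⁺ (Z = 5) at n = 12:
E_12 = -13.6057 × 5² / 12²
E_12 = -13.6057 × 25 / 144
E_12 = -340.1425 / 144
E_12 = -2.36210 eV

The energy is 25 times more negative than hydrogen at the same n due to the stronger nuclear charge.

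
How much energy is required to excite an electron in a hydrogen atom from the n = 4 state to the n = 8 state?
0.63777 eV

The energy levels of a hydrogen-like atom are E_n = -13.6057 eV / n².

Energy at n = 4: E_4 = -13.6057 / 4² = -0.85035625 eV
Energy at n = 8: E_8 = -13.6057 / 8² = -0.21258906 eV

The excitation energy is the difference:
ΔE = E_8 - E_4
ΔE = -0.21258906 - (-0.85035625)
ΔE = 0.63777 eV

Since this is positive, energy must be absorbed (photon absorption).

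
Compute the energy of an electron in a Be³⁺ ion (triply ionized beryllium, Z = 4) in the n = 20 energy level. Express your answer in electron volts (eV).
-0.544228 eV

The energy levels of a hydrogen-like atom are given by:
E_n = -13.6057 Z² / n² eV  (with Z = 4 for Be³⁺)

For n = 20:
E_20 = -13.6057 × 4² / 20²
E_20 = -13.6057 × 16 / 400
E_20 = -0.544228 eV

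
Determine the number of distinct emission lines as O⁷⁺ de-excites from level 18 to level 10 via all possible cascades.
36

The electron can occupy levels n = 10, 11, ..., 18 during de-excitation — that is m = 18 - 10 + 1 = 9 distinct levels.

The number of distinct spectral lines equals the number of ways to choose 2 of these m levels (each pair gives one possible emission transition):

Number of lines = m(m-1)/2 = 9×8/2 = 36

These correspond to all possible transitions between the 9 levels:
18 → 17, 18 → 16, 18 → 15, 18 → 14, 18 → 13, 18 → 12, 18 → 11, 18 → 10...

Each transition produces a photon with a unique energy (and thus wavelength). This count does not depend on Z.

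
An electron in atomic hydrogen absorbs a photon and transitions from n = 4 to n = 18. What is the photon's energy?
0.81 eV

The energy levels of a hydrogen-like atom are E_n = -13.6057 eV / n².

Energy at n = 4: E_4 = -13.6057 / 4² = -0.85036 eV
Energy at n = 18: E_18 = -13.6057 / 18² = -0.04199 eV

The excitation energy is the difference:
ΔE = E_18 - E_4
ΔE = -0.04199 - (-0.85036)
ΔE = 0.81 eV

Since this is positive, energy must be absorbed (photon absorption).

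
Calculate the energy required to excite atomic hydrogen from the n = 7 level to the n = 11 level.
0.16522 eV

The energy levels of a hydrogen-like atom are E_n = -13.6057 eV / n².

Energy at n = 7: E_7 = -13.6057 / 7² = -0.27766735 eV
Energy at n = 11: E_11 = -13.6057 / 11² = -0.11244380 eV

The excitation energy is the difference:
ΔE = E_11 - E_7
ΔE = -0.11244380 - (-0.27766735)
ΔE = 0.16522 eV

Since this is positive, energy must be absorbed (photon absorption).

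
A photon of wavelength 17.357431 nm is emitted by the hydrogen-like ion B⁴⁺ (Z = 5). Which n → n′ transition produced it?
n = 5 → n = 2

First, find the photon energy from the wavelength (hc = 1239.84 eV·nm):
E = hc/λ = 1239.84 eV·nm / 17.357431 nm = 71.429925 eV

The energy levels of B⁴⁺ satisfy E_n = -13.6057 × 5² / n² eV, so an emission n_i → n_f releases
ΔE = 13.6057 × 5² × (1/n_f² − 1/n_i²) eV.

Setting ΔE equal to the photon energy:
1/n_f² − 1/n_i² = 71.429925 / (13.6057 × 5²) = 0.21000000

Since 1/n_i² must be positive, we need 1/n_f² > 0.21000000, i.e. n_f ≤ 2. For each allowed n_f, solve n_i = (1/n_f² − 0.21000000)^(−1/2) and check whether it is a whole number:
  n_f = 1: 1/n_i² = 1.00000000 − 0.21000000 = 0.79000000 → n_i = 1.125  (not an integer) ✗
  n_f = 2: 1/n_i² = 0.25000000 − 0.21000000 = 0.04000000 → n_i = 5.000  → integer, n_i = 5 ✓

Only n_f = 2 gives an integer upper level, n_i = 5.

The transition is from n = 5 to n = 2 (emission).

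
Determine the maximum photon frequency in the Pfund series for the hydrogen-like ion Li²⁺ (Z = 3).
1.18e+15 Hz

The series limit corresponds to the transition from n = ∞ to n = 5.
This is the highest energy (shortest wavelength) transition in the Pfund series.

E_∞ = 0 eV
E_5 = -13.6057 × 3² / 5² = -4.89805200 eV

Energy at series limit:
ΔE = E_∞ - E_5 = 0 - (-4.89805200) = 4.89805200 eV
E = 4.89805200 eV × (1.602177 × 10⁻¹⁹ J/eV) = 7.8475e-19 J
f = E/h = 7.8475e-19 J / (6.62607 × 10⁻³⁴ J·s) = 1.18e+15 Hz

This energy equals the ionization energy from the n = 5 state of Li²⁺.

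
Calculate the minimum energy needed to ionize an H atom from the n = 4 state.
0.8504 eV

The ionization energy is the energy needed to remove the electron completely (n → ∞).

For hydrogen, E_n = -13.6057 eV / n².

At n = 4: E_4 = -13.6057 / 4² = -0.8503563 eV
At n = ∞: E_∞ = 0 eV

Ionization energy = E_∞ - E_4 = 0 - (-0.8503563) = 0.8503563 eV
Ionization energy ≈ 0.8504 eV

This is also called the binding energy of the electron in state n = 4.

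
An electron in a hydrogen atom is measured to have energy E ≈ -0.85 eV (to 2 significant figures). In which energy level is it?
n = 4

The exact energy levels follow E_n = -13.6057 eV / n².

The measured value (-0.85 eV) is reported to only 2 significant figures, so we must test candidate n values and see which one matches to that precision.

Candidate energies:
  n = 2:  E = -13.6057/2² = -3.40143 eV
  n = 3:  E = -13.6057/3² = -1.51174 eV
  n = 4:  E = -13.6057/4² = -0.85036 eV  ← matches
  n = 5:  E = -13.6057/5² = -0.54423 eV
  n = 6:  E = -13.6057/6² = -0.37794 eV

Checking against the measurement of -0.85 eV (2 sig figs), only n = 4 agrees:
E_4 = -0.85036 eV, which rounds to -0.85 eV ✓

Therefore n = 4.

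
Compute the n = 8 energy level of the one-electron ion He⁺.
-0.8504 eV

For hydrogen-like ions, the energy levels scale with Z²:
E_n = -13.6057 Z² / n² eV

For He⁺ (Z = 2) at n = 8:
E_8 = -13.6057 × 2² / 8²
E_8 = -13.6057 × 4 / 64
E_8 = -54.4228 / 64
E_8 = -0.8504 eV

The energy is 4 times more negative than hydrogen at the same n due to the stronger nuclear charge.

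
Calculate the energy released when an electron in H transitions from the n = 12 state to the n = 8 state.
0.11811 eV

The energy levels are E_n = -13.6057 eV / n².

Energy at n = 12: E_12 = -13.6057 / 12² = -0.09448403 eV
Energy at n = 8: E_8 = -13.6057 / 8² = -0.21258906 eV

For emission (electron falling to lower state), the photon energy is:
E_photon = E_12 - E_8 = |-0.09448403 - (-0.21258906)|
E_photon = 0.11811 eV

This energy is carried away by the emitted photon.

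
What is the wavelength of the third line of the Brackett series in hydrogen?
2164.945 nm

The lines of a series are numbered from the longest wavelength (smallest ΔE) outward; the third line is the transition from n = n_f + 3 to n_f.
The Brackett series has all transitions ending at n_f = 4.

For H, the third line (γ-line) is the jump from n = 7 to n = 4:
E_7 = -13.6057 / 7² = -0.277667347 eV
E_4 = -13.6057 / 4² = -0.850356250 eV
ΔE = E_7 - E_4 = 0.572688903 eV

λ = hc/E = 1239.84 eV·nm / 0.572688903 eV
λ = 2164.945 nm

This is the γ-line of the Brackett series in H.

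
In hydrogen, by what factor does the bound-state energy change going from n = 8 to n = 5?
2.56

Using E_n = -13.6057 Z² / n² eV with Z = 1:

E_5 = -13.6057 / 5² = -13.6057 / 25 = -0.54422800 eV
E_8 = -13.6057 / 8² = -13.6057 / 64 = -0.21258906 eV

The ratio is:
E_5/E_8 = (-0.54422800) / (-0.21258906)
E_5/E_8 = (-13.6057/25) / (-13.6057/64)
E_5/E_8 = 64/25
E_5/E_8 = 2.56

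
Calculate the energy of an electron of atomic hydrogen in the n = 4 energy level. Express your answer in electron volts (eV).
-0.8504 eV

The energy levels of a hydrogen-like atom are given by:
E_n = -13.6057 eV / n²

For n = 4:
E_4 = -13.6057 eV / 4²
E_4 = -13.6057 eV / 16
E_4 = -0.8504 eV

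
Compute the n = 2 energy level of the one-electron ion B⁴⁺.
-85.0356 eV

For hydrogen-like ions, the energy levels scale with Z²:
E_n = -13.6057 Z² / n² eV

For B⁴⁺ (Z = 5) at n = 2:
E_2 = -13.6057 × 5² / 2²
E_2 = -13.6057 × 25 / 4
E_2 = -340.1425 / 4
E_2 = -85.0356 eV

The energy is 25 times more negative than hydrogen at the same n due to the stronger nuclear charge.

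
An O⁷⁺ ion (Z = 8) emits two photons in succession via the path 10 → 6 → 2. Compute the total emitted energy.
208.9836 eV

The energy levels of O⁷⁺ are E_n = -13.6057 × 8² / n² eV.

First transition (10 → 6):
ΔE₁ = |E_6 - E_10|
ΔE₁ = |-24.1879111111 - (-8.7076480000)| = 15.4802631 eV

Second transition (6 → 2):
ΔE₂ = |E_2 - E_6|
ΔE₂ = |-217.6912000000 - (-24.1879111111)| = 193.5032889 eV

Total energy released:
E_total = ΔE₁ + ΔE₂ = 15.4802631 + 193.5032889 = 208.9836 eV

Note: This equals the direct transition 10 → 2: 208.9836 eV ✓
Energy is conserved regardless of the path taken.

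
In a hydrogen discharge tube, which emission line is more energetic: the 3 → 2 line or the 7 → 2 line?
7 → 2

Calculate the energy for each transition:

Transition 3 → 2:
ΔE₁ = |E_2 - E_3| = |-13.6057/2² - (-13.6057/3²)|
ΔE₁ = |-3.40142500000 - (-1.51174444444)| = 1.88968056 eV

Transition 7 → 2:
ΔE₂ = |E_2 - E_7| = |-13.6057/2² - (-13.6057/7²)|
ΔE₂ = |-3.40142500000 - (-0.27766734694)| = 3.12375765 eV

Since 3.12375765 eV > 1.88968056 eV, the transition 7 → 2 emits the more energetic photon.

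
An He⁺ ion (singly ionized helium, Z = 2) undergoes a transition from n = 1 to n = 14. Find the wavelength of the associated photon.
22.89846 nm

First, find the transition energy using E_n = -13.6057 Z² / n² eV:
E_1 = -13.6057 × 2² / 1² = -54.4228000 eV
E_14 = -13.6057 × 2² / 14² = -0.2776673 eV

Photon energy: |ΔE| = |E_14 - E_1| = 54.1451327 eV

Convert to wavelength using E = hc/λ with hc = 1239.84 eV·nm:
λ = hc/E = 1239.84 eV·nm / 54.1451327 eV
λ = 22.89846 nm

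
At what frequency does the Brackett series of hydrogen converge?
2.05615e+14 Hz

The series limit corresponds to the transition from n = ∞ to n = 4.
This is the highest energy (shortest wavelength) transition in the Brackett series.

E_∞ = 0 eV
E_4 = -13.6057 / 4² = -0.850356250 eV

Energy at series limit:
ΔE = E_∞ - E_4 = 0 - (-0.850356250) = 0.850356250 eV
E = 0.850356250 eV × (1.602177 × 10⁻¹⁹ J/eV) = 1.3624212e-19 J
f = E/h = 1.3624212e-19 J / (6.62607 × 10⁻³⁴ J·s) = 2.05615e+14 Hz

This energy equals the ionization energy from the n = 4 state of hydrogen.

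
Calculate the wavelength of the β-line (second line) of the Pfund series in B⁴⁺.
186.04996 nm

The lines of a series are numbered from the longest wavelength (smallest ΔE) outward; the second line is the transition from n = n_f + 2 to n_f.
The Pfund series has all transitions ending at n_f = 5.

For B⁴⁺ (Z = 5), the second line (β-line) is the jump from n = 7 to n = 5:
E_7 = -13.6057 × 5² / 7² = -6.941683673 eV
E_5 = -13.6057 × 5² / 5² = -13.605700000 eV
ΔE = E_7 - E_5 = 6.664016327 eV

λ = hc/E = 1239.84 eV·nm / 6.664016327 eV
λ = 186.04996 nm

This is the β-line of the Pfund series in B⁴⁺.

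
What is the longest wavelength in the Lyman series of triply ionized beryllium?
7.594 nm

The longest wavelength corresponds to the smallest energy transition in the series.
The Lyman series has all transitions ending at n_f = 1.

For Be³⁺ (Z = 4), the first line (α-line) is the jump from n = 2 to n = 1:
E_2 = -13.6057 × 4² / 2² = -54.42280 eV
E_1 = -13.6057 × 4² / 1² = -217.69120 eV
ΔE = E_2 - E_1 = 163.26840 eV

λ = hc/E = 1239.84 eV·nm / 163.26840 eV
λ = 7.594 nm

This is the α-line of the Lyman series in Be³⁺.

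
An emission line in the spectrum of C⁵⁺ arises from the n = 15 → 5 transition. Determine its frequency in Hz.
4.21e+15 Hz

First, find the transition energy:
E_15 = -13.6057 × 6² / 15² = -2.17691 eV
E_5 = -13.6057 × 6² / 5² = -19.59221 eV
|ΔE| = |E_5 - E_15| = 17.41530 eV

Convert to Joules: E = 17.41530 eV × (1.602177 × 10⁻¹⁹ J/eV) = 2.7902e-18 J

Using E = hf:
f = E/h = 2.7902e-18 J / (6.62607 × 10⁻³⁴ J·s)
f = 4.21e+15 Hz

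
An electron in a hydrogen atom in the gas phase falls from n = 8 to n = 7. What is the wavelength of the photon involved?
19051.516 nm

First, find the transition energy using E_n = -13.6057 / n² eV:
E_8 = -13.6057 / 8² = -0.21258906250 eV
E_7 = -13.6057 / 7² = -0.27766734694 eV

Photon energy: |ΔE| = |E_7 - E_8| = 0.06507828444 eV

Convert to wavelength using E = hc/λ with hc = 1239.84 eV·nm:
λ = hc/E = 1239.84 eV·nm / 0.06507828444 eV
λ = 19051.516 nm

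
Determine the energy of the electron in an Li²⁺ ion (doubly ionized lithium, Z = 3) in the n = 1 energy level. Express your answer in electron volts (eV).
-122.4513 eV

The energy levels of a hydrogen-like atom are given by:
E_n = -13.6057 Z² / n² eV  (with Z = 3 for Li²⁺)

For n = 1:
E_1 = -13.6057 × 3² / 1²
E_1 = -13.6057 × 9 / 1
E_1 = -122.4513 eV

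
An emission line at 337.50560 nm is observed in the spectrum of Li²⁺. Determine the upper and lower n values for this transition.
n = 10 → n = 5

First, find the photon energy from the wavelength (hc = 1239.84 eV·nm):
E = hc/λ = 1239.84 eV·nm / 337.50560 nm = 3.6735390 eV

The energy levels of Li²⁺ satisfy E_n = -13.6057 × 3² / n² eV, so an emission n_i → n_f releases
ΔE = 13.6057 × 3² × (1/n_f² − 1/n_i²) eV.

Setting ΔE equal to the photon energy:
1/n_f² − 1/n_i² = 3.6735390 / (13.6057 × 3²) = 0.030000000

Since 1/n_i² must be positive, we need 1/n_f² > 0.030000000, i.e. n_f ≤ 5. For each allowed n_f, solve n_i = (1/n_f² − 0.030000000)^(−1/2) and check whether it is a whole number:
  n_f = 1: 1/n_i² = 1.000000000 − 0.030000000 = 0.970000000 → n_i = 1.015  (not an integer) ✗
  n_f = 2: 1/n_i² = 0.250000000 − 0.030000000 = 0.220000000 → n_i = 2.132  (not an integer) ✗
  n_f = 3: 1/n_i² = 0.111111111 − 0.030000000 = 0.081111111 → n_i = 3.511  (not an integer) ✗
  n_f = 4: 1/n_i² = 0.062500000 − 0.030000000 = 0.032500000 → n_i = 5.547  (not an integer) ✗
  n_f = 5: 1/n_i² = 0.040000000 − 0.030000000 = 0.010000000 → n_i = 10.000  → integer, n_i = 10 ✓

Only n_f = 5 gives an integer upper level, n_i = 10.

The transition is from n = 10 to n = 5 (emission).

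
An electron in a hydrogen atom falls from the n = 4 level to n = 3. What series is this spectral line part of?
Paschen series

The spectral series in hydrogen are named based on the final (lower) energy level:
- Lyman series: n_final = 1 (ultraviolet)
- Balmer series: n_final = 2 (visible/near-UV)
- Paschen series: n_final = 3 (infrared)
- Brackett series: n_final = 4 (infrared)
- Pfund series: n_final = 5 (far infrared)

Since this transition ends at n = 3, it belongs to the Paschen series.

For reference, this 4 → 3 line has photon energy
ΔE = 13.6057 eV × (1/3² - 1/4²) = 0.66138819 eV,
corresponding to wavelength λ = hc/ΔE = 1239.84 eV·nm / 0.66138819 eV = 1874.60 nm in the infrared region.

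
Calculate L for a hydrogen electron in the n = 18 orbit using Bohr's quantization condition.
1.89823e-33 J·s (or 18ℏ)

In the Bohr model, angular momentum is quantized:
L = nℏ

where ℏ = h/(2π) = 1.0545718e-34 J·s

For n = 18:
L = 18 × 1.0545718e-34 J·s
L = 1.89823e-33 J·s

This can also be written as L = 18ℏ.
The angular momentum is an integer multiple of the reduced Planck constant.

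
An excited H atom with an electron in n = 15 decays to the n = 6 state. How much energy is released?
0.317 eV

The energy levels are E_n = -13.6057 eV / n².

Energy at n = 15: E_15 = -13.6057 / 15² = -0.060470 eV
Energy at n = 6: E_6 = -13.6057 / 6² = -0.377936 eV

For emission (electron falling to lower state), the photon energy is:
E_photon = E_15 - E_6 = |-0.060470 - (-0.377936)|
E_photon = 0.317 eV

This energy is carried away by the emitted photon.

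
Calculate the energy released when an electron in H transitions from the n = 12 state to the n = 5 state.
0.4497 eV

The energy levels are E_n = -13.6057 eV / n².

Energy at n = 12: E_12 = -13.6057 / 12² = -0.0944840 eV
Energy at n = 5: E_5 = -13.6057 / 5² = -0.5442280 eV

For emission (electron falling to lower state), the photon energy is:
E_photon = E_12 - E_5 = |-0.0944840 - (-0.5442280)|
E_photon = 0.4497 eV

This energy is carried away by the emitted photon.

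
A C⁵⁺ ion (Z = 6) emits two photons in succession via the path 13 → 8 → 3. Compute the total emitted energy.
51.52 eV

The energy levels of C⁵⁺ are E_n = -13.6057 × 6² / n² eV.

First transition (13 → 8):
ΔE₁ = |E_8 - E_13|
ΔE₁ = |-7.65320625 - (-2.89825562)| = 4.75495 eV

Second transition (8 → 3):
ΔE₂ = |E_3 - E_8|
ΔE₂ = |-54.42280000 - (-7.65320625)| = 46.76959 eV

Total energy released:
E_total = ΔE₁ + ΔE₂ = 4.75495 + 46.76959 = 51.52 eV

Note: This equals the direct transition 13 → 3: 51.52 eV ✓
Energy is conserved regardless of the path taken.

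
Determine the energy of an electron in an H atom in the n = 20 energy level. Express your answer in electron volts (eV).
-0.0340 eV

The energy levels of a hydrogen-like atom are given by:
E_n = -13.6057 eV / n²

For n = 20:
E_20 = -13.6057 eV / 20²
E_20 = -13.6057 eV / 400
E_20 = -0.0340 eV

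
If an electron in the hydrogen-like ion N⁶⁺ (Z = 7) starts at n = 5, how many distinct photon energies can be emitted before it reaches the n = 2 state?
6

The electron can occupy levels n = 2, 3, ..., 5 during de-excitation — that is m = 5 - 2 + 1 = 4 distinct levels.

The number of distinct spectral lines equals the number of ways to choose 2 of these m levels (each pair gives one possible emission transition):

Number of lines = m(m-1)/2 = 4×3/2 = 6

These correspond to all possible transitions between the 4 levels:
5 → 4, 5 → 3, 5 → 2, 4 → 3, 4 → 2, 3 → 2

Each transition produces a photon with a unique energy (and thus wavelength). This count does not depend on Z.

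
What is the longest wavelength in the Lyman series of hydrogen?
121.5020 nm

The longest wavelength corresponds to the smallest energy transition in the series.
The Lyman series has all transitions ending at n_f = 1.

For H, the first line (α-line) is the jump from n = 2 to n = 1:
E_2 = -13.6057 / 2² = -3.4014250 eV
E_1 = -13.6057 / 1² = -13.6057000 eV
ΔE = E_2 - E_1 = 10.2042750 eV

λ = hc/E = 1239.84 eV·nm / 10.2042750 eV
λ = 121.5020 nm

This is the α-line of the Lyman series in H.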